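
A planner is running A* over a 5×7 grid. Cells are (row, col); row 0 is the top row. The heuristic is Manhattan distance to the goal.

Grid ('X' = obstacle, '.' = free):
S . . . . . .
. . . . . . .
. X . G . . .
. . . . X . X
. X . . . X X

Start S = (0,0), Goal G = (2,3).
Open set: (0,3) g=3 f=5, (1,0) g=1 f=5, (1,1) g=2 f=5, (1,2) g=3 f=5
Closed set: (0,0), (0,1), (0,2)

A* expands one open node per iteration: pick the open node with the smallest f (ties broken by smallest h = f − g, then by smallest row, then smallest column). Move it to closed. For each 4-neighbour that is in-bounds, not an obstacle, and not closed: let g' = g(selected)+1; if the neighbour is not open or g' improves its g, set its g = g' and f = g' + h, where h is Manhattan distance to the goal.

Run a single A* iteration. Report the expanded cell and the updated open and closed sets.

step 1: expand (0,3) (f=5, h=2) → closed; open now [(0,4) g=4 f=7, (1,0) g=1 f=5, (1,1) g=2 f=5, (1,2) g=3 f=5, (1,3) g=4 f=5]

expanded=(0,3); open=[(0,4) g=4 f=7, (1,0) g=1 f=5, (1,1) g=2 f=5, (1,2) g=3 f=5, (1,3) g=4 f=5]; closed=[(0,0), (0,1), (0,2), (0,3)]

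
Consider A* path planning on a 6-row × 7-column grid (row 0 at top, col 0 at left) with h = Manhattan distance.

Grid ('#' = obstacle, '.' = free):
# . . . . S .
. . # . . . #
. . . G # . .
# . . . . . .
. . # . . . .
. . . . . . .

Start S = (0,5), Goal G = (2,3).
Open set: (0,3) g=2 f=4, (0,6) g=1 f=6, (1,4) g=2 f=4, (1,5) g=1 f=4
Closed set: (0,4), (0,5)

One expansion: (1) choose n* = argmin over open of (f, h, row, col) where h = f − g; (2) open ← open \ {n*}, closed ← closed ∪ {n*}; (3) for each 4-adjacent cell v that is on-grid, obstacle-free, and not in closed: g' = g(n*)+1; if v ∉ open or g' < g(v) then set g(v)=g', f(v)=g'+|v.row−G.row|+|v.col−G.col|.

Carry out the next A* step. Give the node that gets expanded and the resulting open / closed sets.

step 1: expand (0,3) (f=4, h=2) → closed; open now [(0,2) g=3 f=6, (0,6) g=1 f=6, (1,3) g=3 f=4, (1,4) g=2 f=4, (1,5) g=1 f=4]

expanded=(0,3); open=[(0,2) g=3 f=6, (0,6) g=1 f=6, (1,3) g=3 f=4, (1,4) g=2 f=4, (1,5) g=1 f=4]; closed=[(0,3), (0,4), (0,5)]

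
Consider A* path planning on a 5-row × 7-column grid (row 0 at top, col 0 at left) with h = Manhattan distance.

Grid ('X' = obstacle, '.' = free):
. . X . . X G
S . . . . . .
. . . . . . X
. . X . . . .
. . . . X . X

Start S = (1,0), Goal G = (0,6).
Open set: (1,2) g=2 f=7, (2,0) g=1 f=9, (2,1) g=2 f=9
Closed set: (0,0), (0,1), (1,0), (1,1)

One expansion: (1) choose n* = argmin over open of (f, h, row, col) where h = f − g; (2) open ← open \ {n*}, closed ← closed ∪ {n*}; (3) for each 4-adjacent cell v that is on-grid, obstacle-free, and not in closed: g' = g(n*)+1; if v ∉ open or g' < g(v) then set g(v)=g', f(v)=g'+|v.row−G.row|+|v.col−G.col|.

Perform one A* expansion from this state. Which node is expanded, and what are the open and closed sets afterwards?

expanded=(1,2); open=[(1,3) g=3 f=7, (2,0) g=1 f=9, (2,1) g=2 f=9, (2,2) g=3 f=9]; closed=[(0,0), (0,1), (1,0), (1,1), (1,2)]

step 1: expand (1,2) (f=7, h=5) → closed; open now [(1,3) g=3 f=7, (2,0) g=1 f=9, (2,1) g=2 f=9, (2,2) g=3 f=9]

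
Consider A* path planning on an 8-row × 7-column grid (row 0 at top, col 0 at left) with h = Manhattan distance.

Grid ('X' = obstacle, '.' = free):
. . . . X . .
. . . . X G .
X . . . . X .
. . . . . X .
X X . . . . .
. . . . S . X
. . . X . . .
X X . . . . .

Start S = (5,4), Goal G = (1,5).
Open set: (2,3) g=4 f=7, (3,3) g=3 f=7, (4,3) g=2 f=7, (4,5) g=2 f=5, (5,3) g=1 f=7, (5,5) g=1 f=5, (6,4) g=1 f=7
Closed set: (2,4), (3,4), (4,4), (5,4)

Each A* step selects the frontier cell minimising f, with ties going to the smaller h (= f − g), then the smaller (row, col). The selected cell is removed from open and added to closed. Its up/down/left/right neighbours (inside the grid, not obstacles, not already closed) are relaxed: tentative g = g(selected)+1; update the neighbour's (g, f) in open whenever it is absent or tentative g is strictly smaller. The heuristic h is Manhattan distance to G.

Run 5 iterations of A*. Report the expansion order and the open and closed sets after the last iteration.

step 1: expand (4,5) (f=5, h=3) → closed; open now [(2,3) g=4 f=7, (3,3) g=3 f=7, (4,3) g=2 f=7, (4,6) g=3 f=7, (5,3) g=1 f=7, (5,5) g=1 f=5, (6,4) g=1 f=7]
step 2: expand (5,5) (f=5, h=4) → closed; open now [(2,3) g=4 f=7, (3,3) g=3 f=7, (4,3) g=2 f=7, (4,6) g=3 f=7, (5,3) g=1 f=7, (6,4) g=1 f=7, (6,5) g=2 f=7]
step 3: expand (2,3) (f=7, h=3) → closed; open now [(1,3) g=5 f=7, (2,2) g=5 f=9, (3,3) g=3 f=7, (4,3) g=2 f=7, (4,6) g=3 f=7, (5,3) g=1 f=7, (6,4) g=1 f=7, (6,5) g=2 f=7]
step 4: expand (1,3) (f=7, h=2) → closed; open now [(0,3) g=6 f=9, (1,2) g=6 f=9, (2,2) g=5 f=9, (3,3) g=3 f=7, (4,3) g=2 f=7, (4,6) g=3 f=7, (5,3) g=1 f=7, (6,4) g=1 f=7, (6,5) g=2 f=7]
step 5: expand (3,3) (f=7, h=4) → closed; open now [(0,3) g=6 f=9, (1,2) g=6 f=9, (2,2) g=5 f=9, (3,2) g=4 f=9, (4,3) g=2 f=7, (4,6) g=3 f=7, (5,3) g=1 f=7, (6,4) g=1 f=7, (6,5) g=2 f=7]

order=[(4,5) → (5,5) → (2,3) → (1,3) → (3,3)]; open=[(0,3) g=6 f=9, (1,2) g=6 f=9, (2,2) g=5 f=9, (3,2) g=4 f=9, (4,3) g=2 f=7, (4,6) g=3 f=7, (5,3) g=1 f=7, (6,4) g=1 f=7, (6,5) g=2 f=7]; closed=[(1,3), (2,3), (2,4), (3,3), (3,4), (4,4), (4,5), (5,4), (5,5)]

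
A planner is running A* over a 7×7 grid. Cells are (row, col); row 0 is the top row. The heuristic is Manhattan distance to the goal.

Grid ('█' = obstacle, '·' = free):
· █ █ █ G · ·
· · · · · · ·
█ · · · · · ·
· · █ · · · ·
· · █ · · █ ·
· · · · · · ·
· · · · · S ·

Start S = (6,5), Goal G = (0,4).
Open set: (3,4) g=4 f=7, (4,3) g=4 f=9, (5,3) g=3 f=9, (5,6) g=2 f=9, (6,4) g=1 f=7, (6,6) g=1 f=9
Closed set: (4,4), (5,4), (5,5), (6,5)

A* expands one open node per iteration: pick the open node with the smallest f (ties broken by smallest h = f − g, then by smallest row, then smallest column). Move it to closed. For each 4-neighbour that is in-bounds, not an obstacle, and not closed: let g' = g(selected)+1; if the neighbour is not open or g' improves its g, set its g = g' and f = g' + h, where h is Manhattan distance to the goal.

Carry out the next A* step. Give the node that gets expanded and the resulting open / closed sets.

expanded=(3,4); open=[(2,4) g=5 f=7, (3,3) g=5 f=9, (3,5) g=5 f=9, (4,3) g=4 f=9, (5,3) g=3 f=9, (5,6) g=2 f=9, (6,4) g=1 f=7, (6,6) g=1 f=9]; closed=[(3,4), (4,4), (5,4), (5,5), (6,5)]

step 1: expand (3,4) (f=7, h=3) → closed; open now [(2,4) g=5 f=7, (3,3) g=5 f=9, (3,5) g=5 f=9, (4,3) g=4 f=9, (5,3) g=3 f=9, (5,6) g=2 f=9, (6,4) g=1 f=7, (6,6) g=1 f=9]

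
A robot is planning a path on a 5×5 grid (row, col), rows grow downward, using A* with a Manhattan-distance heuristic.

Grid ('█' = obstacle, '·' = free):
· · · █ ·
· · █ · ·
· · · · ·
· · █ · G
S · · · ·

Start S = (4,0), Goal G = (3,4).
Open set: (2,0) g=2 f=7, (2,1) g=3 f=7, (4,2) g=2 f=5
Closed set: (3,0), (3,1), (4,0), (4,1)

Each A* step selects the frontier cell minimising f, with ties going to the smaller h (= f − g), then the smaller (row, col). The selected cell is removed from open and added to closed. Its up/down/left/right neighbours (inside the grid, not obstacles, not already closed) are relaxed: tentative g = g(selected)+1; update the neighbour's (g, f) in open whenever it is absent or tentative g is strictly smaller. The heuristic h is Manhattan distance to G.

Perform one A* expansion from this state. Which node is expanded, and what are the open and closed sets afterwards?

expanded=(4,2); open=[(2,0) g=2 f=7, (2,1) g=3 f=7, (4,3) g=3 f=5]; closed=[(3,0), (3,1), (4,0), (4,1), (4,2)]

step 1: expand (4,2) (f=5, h=3) → closed; open now [(2,0) g=2 f=7, (2,1) g=3 f=7, (4,3) g=3 f=5]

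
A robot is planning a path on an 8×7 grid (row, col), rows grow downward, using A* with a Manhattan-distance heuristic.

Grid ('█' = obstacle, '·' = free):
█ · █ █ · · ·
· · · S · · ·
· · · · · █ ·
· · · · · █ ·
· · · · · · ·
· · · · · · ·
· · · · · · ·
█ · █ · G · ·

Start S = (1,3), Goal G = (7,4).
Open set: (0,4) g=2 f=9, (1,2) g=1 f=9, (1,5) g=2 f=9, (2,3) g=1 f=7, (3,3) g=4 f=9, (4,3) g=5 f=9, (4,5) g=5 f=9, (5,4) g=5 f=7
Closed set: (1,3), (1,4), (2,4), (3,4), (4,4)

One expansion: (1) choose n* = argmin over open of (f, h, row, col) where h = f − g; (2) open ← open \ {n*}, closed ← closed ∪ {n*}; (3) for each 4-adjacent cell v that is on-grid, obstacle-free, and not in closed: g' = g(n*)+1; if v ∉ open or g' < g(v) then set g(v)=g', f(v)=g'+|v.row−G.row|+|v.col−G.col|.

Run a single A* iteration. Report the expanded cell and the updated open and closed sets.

step 1: expand (5,4) (f=7, h=2) → closed; open now [(0,4) g=2 f=9, (1,2) g=1 f=9, (1,5) g=2 f=9, (2,3) g=1 f=7, (3,3) g=4 f=9, (4,3) g=5 f=9, (4,5) g=5 f=9, (5,3) g=6 f=9, (5,5) g=6 f=9, (6,4) g=6 f=7]

expanded=(5,4); open=[(0,4) g=2 f=9, (1,2) g=1 f=9, (1,5) g=2 f=9, (2,3) g=1 f=7, (3,3) g=4 f=9, (4,3) g=5 f=9, (4,5) g=5 f=9, (5,3) g=6 f=9, (5,5) g=6 f=9, (6,4) g=6 f=7]; closed=[(1,3), (1,4), (2,4), (3,4), (4,4), (5,4)]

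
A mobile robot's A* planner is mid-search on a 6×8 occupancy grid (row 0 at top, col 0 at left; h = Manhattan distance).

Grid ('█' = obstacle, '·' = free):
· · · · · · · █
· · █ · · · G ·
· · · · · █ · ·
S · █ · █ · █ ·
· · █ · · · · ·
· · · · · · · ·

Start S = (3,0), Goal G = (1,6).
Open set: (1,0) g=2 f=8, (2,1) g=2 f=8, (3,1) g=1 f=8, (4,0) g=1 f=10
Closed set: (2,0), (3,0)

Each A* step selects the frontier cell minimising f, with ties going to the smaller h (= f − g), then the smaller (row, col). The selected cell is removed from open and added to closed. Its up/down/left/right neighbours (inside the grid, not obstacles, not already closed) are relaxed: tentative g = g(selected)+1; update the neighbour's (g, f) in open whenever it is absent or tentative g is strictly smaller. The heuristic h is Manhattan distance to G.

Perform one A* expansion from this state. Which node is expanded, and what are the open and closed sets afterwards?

expanded=(1,0); open=[(0,0) g=3 f=10, (1,1) g=3 f=8, (2,1) g=2 f=8, (3,1) g=1 f=8, (4,0) g=1 f=10]; closed=[(1,0), (2,0), (3,0)]

step 1: expand (1,0) (f=8, h=6) → closed; open now [(0,0) g=3 f=10, (1,1) g=3 f=8, (2,1) g=2 f=8, (3,1) g=1 f=8, (4,0) g=1 f=10]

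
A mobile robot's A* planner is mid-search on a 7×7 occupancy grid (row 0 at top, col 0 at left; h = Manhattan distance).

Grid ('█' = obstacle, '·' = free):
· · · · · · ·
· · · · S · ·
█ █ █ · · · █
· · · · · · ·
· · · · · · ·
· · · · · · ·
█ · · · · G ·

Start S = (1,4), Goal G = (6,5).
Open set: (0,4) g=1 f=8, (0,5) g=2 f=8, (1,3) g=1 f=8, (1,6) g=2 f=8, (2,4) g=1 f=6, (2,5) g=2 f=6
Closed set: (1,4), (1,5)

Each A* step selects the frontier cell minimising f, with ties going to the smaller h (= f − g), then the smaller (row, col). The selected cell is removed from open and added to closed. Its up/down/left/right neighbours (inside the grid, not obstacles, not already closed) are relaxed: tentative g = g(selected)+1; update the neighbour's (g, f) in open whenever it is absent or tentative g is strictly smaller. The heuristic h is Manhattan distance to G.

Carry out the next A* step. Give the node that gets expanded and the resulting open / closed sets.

expanded=(2,5); open=[(0,4) g=1 f=8, (0,5) g=2 f=8, (1,3) g=1 f=8, (1,6) g=2 f=8, (2,4) g=1 f=6, (3,5) g=3 f=6]; closed=[(1,4), (1,5), (2,5)]

step 1: expand (2,5) (f=6, h=4) → closed; open now [(0,4) g=1 f=8, (0,5) g=2 f=8, (1,3) g=1 f=8, (1,6) g=2 f=8, (2,4) g=1 f=6, (3,5) g=3 f=6]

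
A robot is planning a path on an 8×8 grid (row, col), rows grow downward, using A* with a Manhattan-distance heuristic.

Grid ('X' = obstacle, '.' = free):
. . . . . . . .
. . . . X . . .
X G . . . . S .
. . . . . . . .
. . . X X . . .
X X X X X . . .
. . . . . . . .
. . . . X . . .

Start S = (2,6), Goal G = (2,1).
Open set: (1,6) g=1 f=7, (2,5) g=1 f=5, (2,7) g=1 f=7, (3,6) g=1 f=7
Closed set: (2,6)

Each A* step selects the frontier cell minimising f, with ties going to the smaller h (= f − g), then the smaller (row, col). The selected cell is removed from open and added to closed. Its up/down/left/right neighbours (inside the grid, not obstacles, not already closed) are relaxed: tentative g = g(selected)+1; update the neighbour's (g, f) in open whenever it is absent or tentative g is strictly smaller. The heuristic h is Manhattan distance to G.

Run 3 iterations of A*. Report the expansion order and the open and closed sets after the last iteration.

order=[(2,5) → (2,4) → (2,3)]; open=[(1,3) g=4 f=7, (1,5) g=2 f=7, (1,6) g=1 f=7, (2,2) g=4 f=5, (2,7) g=1 f=7, (3,3) g=4 f=7, (3,4) g=3 f=7, (3,5) g=2 f=7, (3,6) g=1 f=7]; closed=[(2,3), (2,4), (2,5), (2,6)]

step 1: expand (2,5) (f=5, h=4) → closed; open now [(1,5) g=2 f=7, (1,6) g=1 f=7, (2,4) g=2 f=5, (2,7) g=1 f=7, (3,5) g=2 f=7, (3,6) g=1 f=7]
step 2: expand (2,4) (f=5, h=3) → closed; open now [(1,5) g=2 f=7, (1,6) g=1 f=7, (2,3) g=3 f=5, (2,7) g=1 f=7, (3,4) g=3 f=7, (3,5) g=2 f=7, (3,6) g=1 f=7]
step 3: expand (2,3) (f=5, h=2) → closed; open now [(1,3) g=4 f=7, (1,5) g=2 f=7, (1,6) g=1 f=7, (2,2) g=4 f=5, (2,7) g=1 f=7, (3,3) g=4 f=7, (3,4) g=3 f=7, (3,5) g=2 f=7, (3,6) g=1 f=7]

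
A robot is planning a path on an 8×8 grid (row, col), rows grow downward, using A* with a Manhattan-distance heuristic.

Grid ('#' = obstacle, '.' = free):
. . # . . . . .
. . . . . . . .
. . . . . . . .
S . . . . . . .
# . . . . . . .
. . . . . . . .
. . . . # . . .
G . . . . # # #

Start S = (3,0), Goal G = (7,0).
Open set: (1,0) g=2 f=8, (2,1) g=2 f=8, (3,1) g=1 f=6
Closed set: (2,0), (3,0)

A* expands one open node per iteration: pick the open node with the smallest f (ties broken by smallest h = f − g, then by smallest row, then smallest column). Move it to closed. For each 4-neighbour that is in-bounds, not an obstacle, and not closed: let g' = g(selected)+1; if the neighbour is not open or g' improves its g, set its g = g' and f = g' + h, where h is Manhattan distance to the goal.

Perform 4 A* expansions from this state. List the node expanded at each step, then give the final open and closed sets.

order=[(3,1) → (4,1) → (5,1) → (5,0)]; open=[(1,0) g=2 f=8, (2,1) g=2 f=8, (3,2) g=2 f=8, (4,2) g=3 f=8, (5,2) g=4 f=8, (6,0) g=5 f=6, (6,1) g=4 f=6]; closed=[(2,0), (3,0), (3,1), (4,1), (5,0), (5,1)]

step 1: expand (3,1) (f=6, h=5) → closed; open now [(1,0) g=2 f=8, (2,1) g=2 f=8, (3,2) g=2 f=8, (4,1) g=2 f=6]
step 2: expand (4,1) (f=6, h=4) → closed; open now [(1,0) g=2 f=8, (2,1) g=2 f=8, (3,2) g=2 f=8, (4,2) g=3 f=8, (5,1) g=3 f=6]
step 3: expand (5,1) (f=6, h=3) → closed; open now [(1,0) g=2 f=8, (2,1) g=2 f=8, (3,2) g=2 f=8, (4,2) g=3 f=8, (5,0) g=4 f=6, (5,2) g=4 f=8, (6,1) g=4 f=6]
step 4: expand (5,0) (f=6, h=2) → closed; open now [(1,0) g=2 f=8, (2,1) g=2 f=8, (3,2) g=2 f=8, (4,2) g=3 f=8, (5,2) g=4 f=8, (6,0) g=5 f=6, (6,1) g=4 f=6]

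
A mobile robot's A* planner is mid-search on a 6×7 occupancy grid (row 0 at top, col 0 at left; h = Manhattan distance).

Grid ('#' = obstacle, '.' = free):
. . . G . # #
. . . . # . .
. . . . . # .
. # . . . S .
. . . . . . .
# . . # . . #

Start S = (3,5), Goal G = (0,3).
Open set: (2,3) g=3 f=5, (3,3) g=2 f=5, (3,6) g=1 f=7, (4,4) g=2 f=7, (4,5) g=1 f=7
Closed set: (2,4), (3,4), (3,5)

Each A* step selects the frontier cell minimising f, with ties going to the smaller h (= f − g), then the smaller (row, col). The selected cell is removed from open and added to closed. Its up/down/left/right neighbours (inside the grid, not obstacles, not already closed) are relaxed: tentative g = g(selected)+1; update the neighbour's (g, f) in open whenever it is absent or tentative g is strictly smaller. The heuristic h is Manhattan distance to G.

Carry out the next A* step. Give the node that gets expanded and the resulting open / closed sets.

step 1: expand (2,3) (f=5, h=2) → closed; open now [(1,3) g=4 f=5, (2,2) g=4 f=7, (3,3) g=2 f=5, (3,6) g=1 f=7, (4,4) g=2 f=7, (4,5) g=1 f=7]

expanded=(2,3); open=[(1,3) g=4 f=5, (2,2) g=4 f=7, (3,3) g=2 f=5, (3,6) g=1 f=7, (4,4) g=2 f=7, (4,5) g=1 f=7]; closed=[(2,3), (2,4), (3,4), (3,5)]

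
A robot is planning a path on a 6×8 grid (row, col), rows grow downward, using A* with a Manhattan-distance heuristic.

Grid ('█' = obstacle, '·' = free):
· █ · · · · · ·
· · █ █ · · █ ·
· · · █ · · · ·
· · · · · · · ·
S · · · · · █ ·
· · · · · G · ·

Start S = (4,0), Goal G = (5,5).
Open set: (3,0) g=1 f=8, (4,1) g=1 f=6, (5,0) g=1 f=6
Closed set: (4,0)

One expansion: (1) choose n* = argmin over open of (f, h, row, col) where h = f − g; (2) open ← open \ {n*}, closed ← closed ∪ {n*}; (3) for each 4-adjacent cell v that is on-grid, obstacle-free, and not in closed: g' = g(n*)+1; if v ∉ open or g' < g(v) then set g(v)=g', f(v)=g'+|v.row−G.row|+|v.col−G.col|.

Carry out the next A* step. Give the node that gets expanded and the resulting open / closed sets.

expanded=(4,1); open=[(3,0) g=1 f=8, (3,1) g=2 f=8, (4,2) g=2 f=6, (5,0) g=1 f=6, (5,1) g=2 f=6]; closed=[(4,0), (4,1)]

step 1: expand (4,1) (f=6, h=5) → closed; open now [(3,0) g=1 f=8, (3,1) g=2 f=8, (4,2) g=2 f=6, (5,0) g=1 f=6, (5,1) g=2 f=6]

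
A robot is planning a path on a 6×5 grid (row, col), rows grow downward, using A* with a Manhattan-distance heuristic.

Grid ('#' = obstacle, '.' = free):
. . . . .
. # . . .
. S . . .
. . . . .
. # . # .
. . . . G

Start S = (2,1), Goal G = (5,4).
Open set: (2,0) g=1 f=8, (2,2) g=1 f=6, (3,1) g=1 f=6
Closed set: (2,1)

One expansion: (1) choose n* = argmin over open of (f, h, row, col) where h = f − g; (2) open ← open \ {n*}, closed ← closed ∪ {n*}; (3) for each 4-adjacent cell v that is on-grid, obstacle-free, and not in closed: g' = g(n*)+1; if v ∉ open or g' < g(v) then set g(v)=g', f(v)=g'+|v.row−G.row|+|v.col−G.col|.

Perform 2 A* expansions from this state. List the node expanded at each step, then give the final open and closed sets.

order=[(2,2) → (2,3)]; open=[(1,2) g=2 f=8, (1,3) g=3 f=8, (2,0) g=1 f=8, (2,4) g=3 f=6, (3,1) g=1 f=6, (3,2) g=2 f=6, (3,3) g=3 f=6]; closed=[(2,1), (2,2), (2,3)]

step 1: expand (2,2) (f=6, h=5) → closed; open now [(1,2) g=2 f=8, (2,0) g=1 f=8, (2,3) g=2 f=6, (3,1) g=1 f=6, (3,2) g=2 f=6]
step 2: expand (2,3) (f=6, h=4) → closed; open now [(1,2) g=2 f=8, (1,3) g=3 f=8, (2,0) g=1 f=8, (2,4) g=3 f=6, (3,1) g=1 f=6, (3,2) g=2 f=6, (3,3) g=3 f=6]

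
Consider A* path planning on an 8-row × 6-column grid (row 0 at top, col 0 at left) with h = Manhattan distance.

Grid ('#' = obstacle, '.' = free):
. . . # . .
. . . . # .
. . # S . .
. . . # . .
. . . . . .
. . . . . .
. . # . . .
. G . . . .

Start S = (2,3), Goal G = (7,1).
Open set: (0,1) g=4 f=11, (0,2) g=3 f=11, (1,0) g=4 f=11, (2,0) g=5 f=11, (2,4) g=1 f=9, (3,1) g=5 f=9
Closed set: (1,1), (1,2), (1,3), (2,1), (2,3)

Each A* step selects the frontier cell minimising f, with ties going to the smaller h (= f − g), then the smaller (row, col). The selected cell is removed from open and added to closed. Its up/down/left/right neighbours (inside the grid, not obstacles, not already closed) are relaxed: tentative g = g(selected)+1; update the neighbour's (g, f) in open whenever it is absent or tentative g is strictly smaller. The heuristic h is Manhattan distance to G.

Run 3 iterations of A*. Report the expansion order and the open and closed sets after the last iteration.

step 1: expand (3,1) (f=9, h=4) → closed; open now [(0,1) g=4 f=11, (0,2) g=3 f=11, (1,0) g=4 f=11, (2,0) g=5 f=11, (2,4) g=1 f=9, (3,0) g=6 f=11, (3,2) g=6 f=11, (4,1) g=6 f=9]
step 2: expand (4,1) (f=9, h=3) → closed; open now [(0,1) g=4 f=11, (0,2) g=3 f=11, (1,0) g=4 f=11, (2,0) g=5 f=11, (2,4) g=1 f=9, (3,0) g=6 f=11, (3,2) g=6 f=11, (4,0) g=7 f=11, (4,2) g=7 f=11, (5,1) g=7 f=9]
step 3: expand (5,1) (f=9, h=2) → closed; open now [(0,1) g=4 f=11, (0,2) g=3 f=11, (1,0) g=4 f=11, (2,0) g=5 f=11, (2,4) g=1 f=9, (3,0) g=6 f=11, (3,2) g=6 f=11, (4,0) g=7 f=11, (4,2) g=7 f=11, (5,0) g=8 f=11, (5,2) g=8 f=11, (6,1) g=8 f=9]

order=[(3,1) → (4,1) → (5,1)]; open=[(0,1) g=4 f=11, (0,2) g=3 f=11, (1,0) g=4 f=11, (2,0) g=5 f=11, (2,4) g=1 f=9, (3,0) g=6 f=11, (3,2) g=6 f=11, (4,0) g=7 f=11, (4,2) g=7 f=11, (5,0) g=8 f=11, (5,2) g=8 f=11, (6,1) g=8 f=9]; closed=[(1,1), (1,2), (1,3), (2,1), (2,3), (3,1), (4,1), (5,1)]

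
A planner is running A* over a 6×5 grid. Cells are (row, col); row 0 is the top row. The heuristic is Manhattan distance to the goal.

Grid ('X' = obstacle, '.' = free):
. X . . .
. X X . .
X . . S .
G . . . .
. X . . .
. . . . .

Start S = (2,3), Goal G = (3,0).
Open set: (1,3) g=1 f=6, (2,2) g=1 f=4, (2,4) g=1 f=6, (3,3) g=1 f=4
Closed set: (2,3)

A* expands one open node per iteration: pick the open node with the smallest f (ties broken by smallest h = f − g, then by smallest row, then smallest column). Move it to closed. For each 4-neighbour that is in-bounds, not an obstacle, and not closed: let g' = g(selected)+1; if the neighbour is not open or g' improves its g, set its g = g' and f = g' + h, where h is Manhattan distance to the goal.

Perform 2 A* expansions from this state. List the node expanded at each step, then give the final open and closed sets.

order=[(2,2) → (2,1)]; open=[(1,3) g=1 f=6, (2,4) g=1 f=6, (3,1) g=3 f=4, (3,2) g=2 f=4, (3,3) g=1 f=4]; closed=[(2,1), (2,2), (2,3)]

step 1: expand (2,2) (f=4, h=3) → closed; open now [(1,3) g=1 f=6, (2,1) g=2 f=4, (2,4) g=1 f=6, (3,2) g=2 f=4, (3,3) g=1 f=4]
step 2: expand (2,1) (f=4, h=2) → closed; open now [(1,3) g=1 f=6, (2,4) g=1 f=6, (3,1) g=3 f=4, (3,2) g=2 f=4, (3,3) g=1 f=4]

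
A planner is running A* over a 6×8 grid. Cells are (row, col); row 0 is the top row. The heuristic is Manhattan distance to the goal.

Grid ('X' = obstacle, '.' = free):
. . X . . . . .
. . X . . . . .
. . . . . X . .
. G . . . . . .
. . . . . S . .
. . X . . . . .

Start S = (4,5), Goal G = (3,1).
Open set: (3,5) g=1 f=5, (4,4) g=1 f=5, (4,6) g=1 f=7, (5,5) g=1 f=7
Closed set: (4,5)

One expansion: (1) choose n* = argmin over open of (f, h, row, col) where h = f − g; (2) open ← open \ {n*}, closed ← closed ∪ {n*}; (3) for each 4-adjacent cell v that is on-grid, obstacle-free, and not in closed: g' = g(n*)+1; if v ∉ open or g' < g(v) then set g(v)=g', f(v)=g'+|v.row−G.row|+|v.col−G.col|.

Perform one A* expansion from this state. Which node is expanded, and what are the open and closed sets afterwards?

expanded=(3,5); open=[(3,4) g=2 f=5, (3,6) g=2 f=7, (4,4) g=1 f=5, (4,6) g=1 f=7, (5,5) g=1 f=7]; closed=[(3,5), (4,5)]

step 1: expand (3,5) (f=5, h=4) → closed; open now [(3,4) g=2 f=5, (3,6) g=2 f=7, (4,4) g=1 f=5, (4,6) g=1 f=7, (5,5) g=1 f=7]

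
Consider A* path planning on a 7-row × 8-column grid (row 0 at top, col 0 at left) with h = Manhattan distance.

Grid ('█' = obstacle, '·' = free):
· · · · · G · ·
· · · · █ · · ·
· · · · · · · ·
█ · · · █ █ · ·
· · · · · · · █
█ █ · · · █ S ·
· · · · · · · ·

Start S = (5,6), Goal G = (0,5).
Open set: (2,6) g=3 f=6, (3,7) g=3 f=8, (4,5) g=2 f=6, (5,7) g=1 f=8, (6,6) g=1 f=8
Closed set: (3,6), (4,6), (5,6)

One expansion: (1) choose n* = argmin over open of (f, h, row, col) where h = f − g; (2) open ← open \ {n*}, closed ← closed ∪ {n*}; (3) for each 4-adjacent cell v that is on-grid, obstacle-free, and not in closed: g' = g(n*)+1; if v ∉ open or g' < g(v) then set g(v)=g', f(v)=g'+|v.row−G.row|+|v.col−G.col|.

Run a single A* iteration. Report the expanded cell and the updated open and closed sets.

step 1: expand (2,6) (f=6, h=3) → closed; open now [(1,6) g=4 f=6, (2,5) g=4 f=6, (2,7) g=4 f=8, (3,7) g=3 f=8, (4,5) g=2 f=6, (5,7) g=1 f=8, (6,6) g=1 f=8]

expanded=(2,6); open=[(1,6) g=4 f=6, (2,5) g=4 f=6, (2,7) g=4 f=8, (3,7) g=3 f=8, (4,5) g=2 f=6, (5,7) g=1 f=8, (6,6) g=1 f=8]; closed=[(2,6), (3,6), (4,6), (5,6)]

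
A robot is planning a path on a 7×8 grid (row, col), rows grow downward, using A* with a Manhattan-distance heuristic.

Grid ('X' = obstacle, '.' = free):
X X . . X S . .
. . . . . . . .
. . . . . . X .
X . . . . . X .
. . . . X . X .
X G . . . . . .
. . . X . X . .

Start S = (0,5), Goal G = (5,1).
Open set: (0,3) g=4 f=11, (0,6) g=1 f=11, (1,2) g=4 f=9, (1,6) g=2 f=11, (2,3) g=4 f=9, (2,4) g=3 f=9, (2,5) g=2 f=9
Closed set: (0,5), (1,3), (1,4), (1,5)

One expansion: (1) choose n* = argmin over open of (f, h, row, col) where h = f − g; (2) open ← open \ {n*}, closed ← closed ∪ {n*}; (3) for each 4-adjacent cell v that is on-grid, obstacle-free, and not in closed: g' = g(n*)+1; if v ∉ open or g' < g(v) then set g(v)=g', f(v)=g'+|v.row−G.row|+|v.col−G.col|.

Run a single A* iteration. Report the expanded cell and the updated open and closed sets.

step 1: expand (1,2) (f=9, h=5) → closed; open now [(0,2) g=5 f=11, (0,3) g=4 f=11, (0,6) g=1 f=11, (1,1) g=5 f=9, (1,6) g=2 f=11, (2,2) g=5 f=9, (2,3) g=4 f=9, (2,4) g=3 f=9, (2,5) g=2 f=9]

expanded=(1,2); open=[(0,2) g=5 f=11, (0,3) g=4 f=11, (0,6) g=1 f=11, (1,1) g=5 f=9, (1,6) g=2 f=11, (2,2) g=5 f=9, (2,3) g=4 f=9, (2,4) g=3 f=9, (2,5) g=2 f=9]; closed=[(0,5), (1,2), (1,3), (1,4), (1,5)]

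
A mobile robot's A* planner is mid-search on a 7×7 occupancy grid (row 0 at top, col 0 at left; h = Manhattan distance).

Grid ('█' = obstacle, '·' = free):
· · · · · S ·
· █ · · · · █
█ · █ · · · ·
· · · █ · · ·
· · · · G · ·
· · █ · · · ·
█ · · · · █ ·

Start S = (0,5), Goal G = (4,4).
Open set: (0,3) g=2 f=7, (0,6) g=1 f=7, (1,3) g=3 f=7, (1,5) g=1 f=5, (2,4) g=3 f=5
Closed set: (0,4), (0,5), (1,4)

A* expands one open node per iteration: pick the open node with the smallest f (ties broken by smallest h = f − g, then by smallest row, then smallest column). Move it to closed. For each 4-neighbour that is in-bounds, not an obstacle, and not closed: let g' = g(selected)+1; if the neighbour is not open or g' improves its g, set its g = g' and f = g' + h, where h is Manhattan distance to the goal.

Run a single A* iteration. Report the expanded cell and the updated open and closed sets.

expanded=(2,4); open=[(0,3) g=2 f=7, (0,6) g=1 f=7, (1,3) g=3 f=7, (1,5) g=1 f=5, (2,3) g=4 f=7, (2,5) g=4 f=7, (3,4) g=4 f=5]; closed=[(0,4), (0,5), (1,4), (2,4)]

step 1: expand (2,4) (f=5, h=2) → closed; open now [(0,3) g=2 f=7, (0,6) g=1 f=7, (1,3) g=3 f=7, (1,5) g=1 f=5, (2,3) g=4 f=7, (2,5) g=4 f=7, (3,4) g=4 f=5]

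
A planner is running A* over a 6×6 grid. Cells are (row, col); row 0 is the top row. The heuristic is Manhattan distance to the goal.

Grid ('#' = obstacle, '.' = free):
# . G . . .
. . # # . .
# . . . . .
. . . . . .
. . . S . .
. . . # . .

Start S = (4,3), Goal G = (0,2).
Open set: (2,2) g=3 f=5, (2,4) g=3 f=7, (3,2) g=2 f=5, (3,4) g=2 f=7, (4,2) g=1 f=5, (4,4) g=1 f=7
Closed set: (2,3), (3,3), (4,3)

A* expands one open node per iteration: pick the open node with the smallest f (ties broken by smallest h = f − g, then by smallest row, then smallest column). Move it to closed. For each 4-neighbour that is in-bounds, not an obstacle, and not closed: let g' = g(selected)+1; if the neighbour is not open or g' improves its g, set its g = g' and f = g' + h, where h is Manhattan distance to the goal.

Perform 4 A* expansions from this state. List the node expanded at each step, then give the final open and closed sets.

order=[(2,2) → (3,2) → (4,2) → (2,1)]; open=[(1,1) g=5 f=7, (2,4) g=3 f=7, (3,1) g=3 f=7, (3,4) g=2 f=7, (4,1) g=2 f=7, (4,4) g=1 f=7, (5,2) g=2 f=7]; closed=[(2,1), (2,2), (2,3), (3,2), (3,3), (4,2), (4,3)]

step 1: expand (2,2) (f=5, h=2) → closed; open now [(2,1) g=4 f=7, (2,4) g=3 f=7, (3,2) g=2 f=5, (3,4) g=2 f=7, (4,2) g=1 f=5, (4,4) g=1 f=7]
step 2: expand (3,2) (f=5, h=3) → closed; open now [(2,1) g=4 f=7, (2,4) g=3 f=7, (3,1) g=3 f=7, (3,4) g=2 f=7, (4,2) g=1 f=5, (4,4) g=1 f=7]
step 3: expand (4,2) (f=5, h=4) → closed; open now [(2,1) g=4 f=7, (2,4) g=3 f=7, (3,1) g=3 f=7, (3,4) g=2 f=7, (4,1) g=2 f=7, (4,4) g=1 f=7, (5,2) g=2 f=7]
step 4: expand (2,1) (f=7, h=3) → closed; open now [(1,1) g=5 f=7, (2,4) g=3 f=7, (3,1) g=3 f=7, (3,4) g=2 f=7, (4,1) g=2 f=7, (4,4) g=1 f=7, (5,2) g=2 f=7]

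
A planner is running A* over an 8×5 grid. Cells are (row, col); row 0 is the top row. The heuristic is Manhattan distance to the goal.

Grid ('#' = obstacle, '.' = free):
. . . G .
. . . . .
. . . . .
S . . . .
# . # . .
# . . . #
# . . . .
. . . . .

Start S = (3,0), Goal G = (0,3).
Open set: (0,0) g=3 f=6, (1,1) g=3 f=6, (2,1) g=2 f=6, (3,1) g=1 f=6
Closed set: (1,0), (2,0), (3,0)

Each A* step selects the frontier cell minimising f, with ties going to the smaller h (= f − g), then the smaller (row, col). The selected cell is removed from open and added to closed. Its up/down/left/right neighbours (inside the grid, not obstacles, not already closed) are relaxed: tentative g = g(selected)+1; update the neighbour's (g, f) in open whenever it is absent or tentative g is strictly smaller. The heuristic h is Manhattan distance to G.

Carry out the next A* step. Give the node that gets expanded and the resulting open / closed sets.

expanded=(0,0); open=[(0,1) g=4 f=6, (1,1) g=3 f=6, (2,1) g=2 f=6, (3,1) g=1 f=6]; closed=[(0,0), (1,0), (2,0), (3,0)]

step 1: expand (0,0) (f=6, h=3) → closed; open now [(0,1) g=4 f=6, (1,1) g=3 f=6, (2,1) g=2 f=6, (3,1) g=1 f=6]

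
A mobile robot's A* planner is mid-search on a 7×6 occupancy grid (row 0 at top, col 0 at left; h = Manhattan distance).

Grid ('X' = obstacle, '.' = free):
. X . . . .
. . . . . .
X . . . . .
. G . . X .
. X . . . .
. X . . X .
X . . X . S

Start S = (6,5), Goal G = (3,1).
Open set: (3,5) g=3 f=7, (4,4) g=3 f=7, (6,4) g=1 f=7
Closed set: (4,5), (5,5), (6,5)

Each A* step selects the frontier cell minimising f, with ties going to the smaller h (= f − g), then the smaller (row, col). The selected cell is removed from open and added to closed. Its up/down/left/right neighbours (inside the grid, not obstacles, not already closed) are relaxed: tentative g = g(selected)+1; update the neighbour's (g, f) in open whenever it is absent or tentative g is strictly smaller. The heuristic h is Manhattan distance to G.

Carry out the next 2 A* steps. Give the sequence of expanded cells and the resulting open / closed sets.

order=[(3,5) → (4,4)]; open=[(2,5) g=4 f=9, (4,3) g=4 f=7, (6,4) g=1 f=7]; closed=[(3,5), (4,4), (4,5), (5,5), (6,5)]

step 1: expand (3,5) (f=7, h=4) → closed; open now [(2,5) g=4 f=9, (4,4) g=3 f=7, (6,4) g=1 f=7]
step 2: expand (4,4) (f=7, h=4) → closed; open now [(2,5) g=4 f=9, (4,3) g=4 f=7, (6,4) g=1 f=7]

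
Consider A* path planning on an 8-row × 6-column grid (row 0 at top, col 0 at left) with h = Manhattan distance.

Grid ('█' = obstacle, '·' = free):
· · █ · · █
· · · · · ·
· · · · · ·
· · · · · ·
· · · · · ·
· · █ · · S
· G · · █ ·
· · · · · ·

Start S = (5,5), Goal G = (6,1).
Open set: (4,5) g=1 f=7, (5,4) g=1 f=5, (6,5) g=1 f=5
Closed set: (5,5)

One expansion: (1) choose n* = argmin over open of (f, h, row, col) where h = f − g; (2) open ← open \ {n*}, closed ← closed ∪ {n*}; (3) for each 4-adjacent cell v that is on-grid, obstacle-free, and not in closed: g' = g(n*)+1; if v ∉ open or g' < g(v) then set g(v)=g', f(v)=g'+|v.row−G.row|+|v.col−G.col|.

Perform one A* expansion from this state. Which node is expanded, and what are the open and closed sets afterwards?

step 1: expand (5,4) (f=5, h=4) → closed; open now [(4,4) g=2 f=7, (4,5) g=1 f=7, (5,3) g=2 f=5, (6,5) g=1 f=5]

expanded=(5,4); open=[(4,4) g=2 f=7, (4,5) g=1 f=7, (5,3) g=2 f=5, (6,5) g=1 f=5]; closed=[(5,4), (5,5)]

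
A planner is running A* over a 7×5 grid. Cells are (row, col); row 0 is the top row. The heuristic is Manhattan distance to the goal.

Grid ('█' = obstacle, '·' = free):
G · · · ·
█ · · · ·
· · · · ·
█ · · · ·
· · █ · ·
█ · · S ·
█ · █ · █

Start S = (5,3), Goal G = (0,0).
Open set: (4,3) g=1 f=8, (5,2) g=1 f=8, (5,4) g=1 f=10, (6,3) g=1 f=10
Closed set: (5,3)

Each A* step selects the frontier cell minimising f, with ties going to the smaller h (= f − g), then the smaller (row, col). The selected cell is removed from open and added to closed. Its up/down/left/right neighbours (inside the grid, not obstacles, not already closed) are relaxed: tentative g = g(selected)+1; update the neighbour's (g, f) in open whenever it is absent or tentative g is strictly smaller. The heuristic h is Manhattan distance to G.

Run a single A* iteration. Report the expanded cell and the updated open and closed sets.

step 1: expand (4,3) (f=8, h=7) → closed; open now [(3,3) g=2 f=8, (4,4) g=2 f=10, (5,2) g=1 f=8, (5,4) g=1 f=10, (6,3) g=1 f=10]

expanded=(4,3); open=[(3,3) g=2 f=8, (4,4) g=2 f=10, (5,2) g=1 f=8, (5,4) g=1 f=10, (6,3) g=1 f=10]; closed=[(4,3), (5,3)]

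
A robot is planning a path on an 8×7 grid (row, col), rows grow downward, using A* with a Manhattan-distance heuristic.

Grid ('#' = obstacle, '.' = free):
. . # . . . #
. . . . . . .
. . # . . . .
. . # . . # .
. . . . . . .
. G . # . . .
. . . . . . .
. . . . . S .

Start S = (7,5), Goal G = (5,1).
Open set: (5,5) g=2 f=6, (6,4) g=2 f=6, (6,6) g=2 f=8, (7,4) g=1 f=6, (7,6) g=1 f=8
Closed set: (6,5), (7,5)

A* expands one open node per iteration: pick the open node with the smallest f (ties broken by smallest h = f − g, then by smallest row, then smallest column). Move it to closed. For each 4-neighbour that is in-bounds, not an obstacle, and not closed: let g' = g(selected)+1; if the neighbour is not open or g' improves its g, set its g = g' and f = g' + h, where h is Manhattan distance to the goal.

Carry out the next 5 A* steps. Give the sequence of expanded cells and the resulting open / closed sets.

step 1: expand (5,5) (f=6, h=4) → closed; open now [(4,5) g=3 f=8, (5,4) g=3 f=6, (5,6) g=3 f=8, (6,4) g=2 f=6, (6,6) g=2 f=8, (7,4) g=1 f=6, (7,6) g=1 f=8]
step 2: expand (5,4) (f=6, h=3) → closed; open now [(4,4) g=4 f=8, (4,5) g=3 f=8, (5,6) g=3 f=8, (6,4) g=2 f=6, (6,6) g=2 f=8, (7,4) g=1 f=6, (7,6) g=1 f=8]
step 3: expand (6,4) (f=6, h=4) → closed; open now [(4,4) g=4 f=8, (4,5) g=3 f=8, (5,6) g=3 f=8, (6,3) g=3 f=6, (6,6) g=2 f=8, (7,4) g=1 f=6, (7,6) g=1 f=8]
step 4: expand (6,3) (f=6, h=3) → closed; open now [(4,4) g=4 f=8, (4,5) g=3 f=8, (5,6) g=3 f=8, (6,2) g=4 f=6, (6,6) g=2 f=8, (7,3) g=4 f=8, (7,4) g=1 f=6, (7,6) g=1 f=8]
step 5: expand (6,2) (f=6, h=2) → closed; open now [(4,4) g=4 f=8, (4,5) g=3 f=8, (5,2) g=5 f=6, (5,6) g=3 f=8, (6,1) g=5 f=6, (6,6) g=2 f=8, (7,2) g=5 f=8, (7,3) g=4 f=8, (7,4) g=1 f=6, (7,6) g=1 f=8]

order=[(5,5) → (5,4) → (6,4) → (6,3) → (6,2)]; open=[(4,4) g=4 f=8, (4,5) g=3 f=8, (5,2) g=5 f=6, (5,6) g=3 f=8, (6,1) g=5 f=6, (6,6) g=2 f=8, (7,2) g=5 f=8, (7,3) g=4 f=8, (7,4) g=1 f=6, (7,6) g=1 f=8]; closed=[(5,4), (5,5), (6,2), (6,3), (6,4), (6,5), (7,5)]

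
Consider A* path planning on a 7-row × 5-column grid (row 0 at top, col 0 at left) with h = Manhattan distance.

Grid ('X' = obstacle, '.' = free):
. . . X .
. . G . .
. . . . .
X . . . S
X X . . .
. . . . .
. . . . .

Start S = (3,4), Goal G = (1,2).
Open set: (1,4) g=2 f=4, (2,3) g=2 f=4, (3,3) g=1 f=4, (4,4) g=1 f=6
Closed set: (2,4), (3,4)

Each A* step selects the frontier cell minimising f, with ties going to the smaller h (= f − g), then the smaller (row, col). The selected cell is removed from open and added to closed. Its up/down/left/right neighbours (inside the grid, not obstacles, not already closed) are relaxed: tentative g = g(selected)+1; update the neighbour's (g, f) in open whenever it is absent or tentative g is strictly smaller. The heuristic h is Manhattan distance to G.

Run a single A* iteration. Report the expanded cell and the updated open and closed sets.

step 1: expand (1,4) (f=4, h=2) → closed; open now [(0,4) g=3 f=6, (1,3) g=3 f=4, (2,3) g=2 f=4, (3,3) g=1 f=4, (4,4) g=1 f=6]

expanded=(1,4); open=[(0,4) g=3 f=6, (1,3) g=3 f=4, (2,3) g=2 f=4, (3,3) g=1 f=4, (4,4) g=1 f=6]; closed=[(1,4), (2,4), (3,4)]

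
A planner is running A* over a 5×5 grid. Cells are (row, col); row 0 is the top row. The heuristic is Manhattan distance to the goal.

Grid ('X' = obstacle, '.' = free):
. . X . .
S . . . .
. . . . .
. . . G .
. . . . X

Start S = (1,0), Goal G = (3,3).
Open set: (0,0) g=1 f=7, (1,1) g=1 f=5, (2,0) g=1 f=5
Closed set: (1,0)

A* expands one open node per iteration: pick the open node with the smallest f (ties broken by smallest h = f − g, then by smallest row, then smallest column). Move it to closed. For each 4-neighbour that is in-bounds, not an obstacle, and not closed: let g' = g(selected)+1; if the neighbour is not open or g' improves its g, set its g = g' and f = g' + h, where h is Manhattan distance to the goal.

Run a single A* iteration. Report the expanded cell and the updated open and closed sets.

expanded=(1,1); open=[(0,0) g=1 f=7, (0,1) g=2 f=7, (1,2) g=2 f=5, (2,0) g=1 f=5, (2,1) g=2 f=5]; closed=[(1,0), (1,1)]

step 1: expand (1,1) (f=5, h=4) → closed; open now [(0,0) g=1 f=7, (0,1) g=2 f=7, (1,2) g=2 f=5, (2,0) g=1 f=5, (2,1) g=2 f=5]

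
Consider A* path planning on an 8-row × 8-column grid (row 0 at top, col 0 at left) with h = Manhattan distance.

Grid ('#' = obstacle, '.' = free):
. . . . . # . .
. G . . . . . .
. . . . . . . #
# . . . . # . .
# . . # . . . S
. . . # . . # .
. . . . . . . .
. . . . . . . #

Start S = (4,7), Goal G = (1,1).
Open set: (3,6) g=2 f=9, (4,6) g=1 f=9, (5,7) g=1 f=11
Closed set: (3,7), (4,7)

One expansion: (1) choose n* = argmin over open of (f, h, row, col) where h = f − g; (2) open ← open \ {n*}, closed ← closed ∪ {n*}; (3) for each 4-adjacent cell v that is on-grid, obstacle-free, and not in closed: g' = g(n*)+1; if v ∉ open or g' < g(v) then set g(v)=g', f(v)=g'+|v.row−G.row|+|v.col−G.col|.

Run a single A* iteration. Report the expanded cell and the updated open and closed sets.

expanded=(3,6); open=[(2,6) g=3 f=9, (4,6) g=1 f=9, (5,7) g=1 f=11]; closed=[(3,6), (3,7), (4,7)]

step 1: expand (3,6) (f=9, h=7) → closed; open now [(2,6) g=3 f=9, (4,6) g=1 f=9, (5,7) g=1 f=11]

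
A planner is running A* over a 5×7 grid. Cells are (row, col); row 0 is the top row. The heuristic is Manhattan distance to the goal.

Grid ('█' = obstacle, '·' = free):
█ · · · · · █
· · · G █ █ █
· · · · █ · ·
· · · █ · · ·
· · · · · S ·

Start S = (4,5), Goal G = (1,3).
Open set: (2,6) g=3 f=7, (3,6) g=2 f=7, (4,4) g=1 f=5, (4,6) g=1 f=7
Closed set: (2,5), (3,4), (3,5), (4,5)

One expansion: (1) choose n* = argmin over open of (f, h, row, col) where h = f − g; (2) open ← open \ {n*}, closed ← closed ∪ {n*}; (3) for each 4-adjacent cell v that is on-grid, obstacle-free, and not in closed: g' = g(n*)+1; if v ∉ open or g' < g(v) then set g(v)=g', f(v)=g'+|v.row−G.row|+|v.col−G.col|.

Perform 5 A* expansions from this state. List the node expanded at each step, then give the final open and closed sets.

step 1: expand (4,4) (f=5, h=4) → closed; open now [(2,6) g=3 f=7, (3,6) g=2 f=7, (4,3) g=2 f=5, (4,6) g=1 f=7]
step 2: expand (4,3) (f=5, h=3) → closed; open now [(2,6) g=3 f=7, (3,6) g=2 f=7, (4,2) g=3 f=7, (4,6) g=1 f=7]
step 3: expand (2,6) (f=7, h=4) → closed; open now [(3,6) g=2 f=7, (4,2) g=3 f=7, (4,6) g=1 f=7]
step 4: expand (4,2) (f=7, h=4) → closed; open now [(3,2) g=4 f=7, (3,6) g=2 f=7, (4,1) g=4 f=9, (4,6) g=1 f=7]
step 5: expand (3,2) (f=7, h=3) → closed; open now [(2,2) g=5 f=7, (3,1) g=5 f=9, (3,6) g=2 f=7, (4,1) g=4 f=9, (4,6) g=1 f=7]

order=[(4,4) → (4,3) → (2,6) → (4,2) → (3,2)]; open=[(2,2) g=5 f=7, (3,1) g=5 f=9, (3,6) g=2 f=7, (4,1) g=4 f=9, (4,6) g=1 f=7]; closed=[(2,5), (2,6), (3,2), (3,4), (3,5), (4,2), (4,3), (4,4), (4,5)]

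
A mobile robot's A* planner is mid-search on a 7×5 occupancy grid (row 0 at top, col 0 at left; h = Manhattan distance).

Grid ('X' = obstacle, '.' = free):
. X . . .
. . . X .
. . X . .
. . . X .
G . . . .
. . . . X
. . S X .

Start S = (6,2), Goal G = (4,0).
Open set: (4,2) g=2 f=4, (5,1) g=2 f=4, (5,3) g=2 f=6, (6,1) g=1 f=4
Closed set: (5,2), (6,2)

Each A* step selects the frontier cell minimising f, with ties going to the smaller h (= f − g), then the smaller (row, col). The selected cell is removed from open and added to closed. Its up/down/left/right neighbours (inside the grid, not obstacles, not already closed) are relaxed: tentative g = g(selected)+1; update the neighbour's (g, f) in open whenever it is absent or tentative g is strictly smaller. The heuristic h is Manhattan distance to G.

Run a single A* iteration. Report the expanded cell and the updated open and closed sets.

expanded=(4,2); open=[(3,2) g=3 f=6, (4,1) g=3 f=4, (4,3) g=3 f=6, (5,1) g=2 f=4, (5,3) g=2 f=6, (6,1) g=1 f=4]; closed=[(4,2), (5,2), (6,2)]

step 1: expand (4,2) (f=4, h=2) → closed; open now [(3,2) g=3 f=6, (4,1) g=3 f=4, (4,3) g=3 f=6, (5,1) g=2 f=4, (5,3) g=2 f=6, (6,1) g=1 f=4]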